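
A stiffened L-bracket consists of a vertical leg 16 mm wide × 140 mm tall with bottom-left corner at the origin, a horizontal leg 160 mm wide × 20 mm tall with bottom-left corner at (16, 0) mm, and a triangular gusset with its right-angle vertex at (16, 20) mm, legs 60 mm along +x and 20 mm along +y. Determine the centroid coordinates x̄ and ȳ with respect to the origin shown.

x̄ = 57.40 mm, ȳ = 33.91 mm

Part | A | x̄ᵢ | ȳᵢ | A·x̄ᵢ | A·ȳᵢ
vertical leg | 2240.00 | 8.00 | 70.00 | 17920.00 | 156800.00
horizontal leg | 3200.00 | 96.00 | 10.00 | 307200.00 | 32000.00
gusset | 600.00 | 36.00 | 26.67 | 21600.00 | 16000.00
Σ | 6040.00 |  |  | 346720.00 | 204800.00
x̄ = 346720.00 / 6040.00 = 57.40 mm
ȳ = 204800.00 / 6040.00 = 33.91 mm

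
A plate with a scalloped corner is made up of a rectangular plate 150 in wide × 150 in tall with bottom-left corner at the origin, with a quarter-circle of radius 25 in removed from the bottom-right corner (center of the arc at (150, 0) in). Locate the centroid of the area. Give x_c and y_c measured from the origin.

plate: A = 150 × 150 = 22500.00, centroid at (75.00, 75.00).
removed quarter-circle: A = −¼π·25² = -490.87, centroid at (139.39, 10.61).
ΣA = 22009.13 in²
ΣAx_c = (22500.00)(75.00) + (-490.87)(139.39) = 1619077.26 in³
ΣAy_c = (22500.00)(75.00) + (-490.87)(10.61) = 1682291.67 in³
x_c = 1619077.26 / 22009.13 = 73.56 in
y_c = 1682291.67 / 22009.13 = 76.44 in

x_c = 73.56 in, y_c = 76.44 in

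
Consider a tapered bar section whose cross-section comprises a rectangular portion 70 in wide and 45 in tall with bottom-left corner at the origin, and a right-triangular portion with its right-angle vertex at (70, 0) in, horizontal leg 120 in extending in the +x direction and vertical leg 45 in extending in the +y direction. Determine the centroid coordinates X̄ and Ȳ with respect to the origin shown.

rectangular portion: A = 70 × 45 = 3150.00, centroid at (35.00, 22.50).
triangular portion: A = ½·120·45 = 2700.00, centroid at (110.00, 15.00).
ΣA = 5850.00 in²
ΣAX̄ = (3150.00)(35.00) + (2700.00)(110.00) = 407250.00 in³
ΣAȲ = (3150.00)(22.50) + (2700.00)(15.00) = 111375.00 in³
X̄ = 407250.00 / 5850.00 = 69.62 in
Ȳ = 111375.00 / 5850.00 = 19.04 in

X̄ = 69.62 in, Ȳ = 19.04 in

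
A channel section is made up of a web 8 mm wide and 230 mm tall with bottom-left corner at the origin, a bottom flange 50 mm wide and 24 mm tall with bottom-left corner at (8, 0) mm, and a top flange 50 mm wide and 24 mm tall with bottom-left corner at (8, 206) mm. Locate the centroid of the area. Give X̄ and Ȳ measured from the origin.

X̄ = 20.42 mm, Ȳ = 115.00 mm

web: A = 8 × 230 = 1840.00, centroid at (4.00, 115.00).
bottom flange: A = 50 × 24 = 1200.00, centroid at (33.00, 12.00).
top flange: A = 50 × 24 = 1200.00, centroid at (33.00, 218.00).
ΣA = 4240.00 mm²
ΣAX̄ = (1840.00)(4.00) + (1200.00)(33.00) + (1200.00)(33.00) = 86560.00 mm³
ΣAȲ = (1840.00)(115.00) + (1200.00)(12.00) + (1200.00)(218.00) = 487600.00 mm³
X̄ = 86560.00 / 4240.00 = 20.42 mm
Ȳ = 487600.00 / 4240.00 = 115.00 mm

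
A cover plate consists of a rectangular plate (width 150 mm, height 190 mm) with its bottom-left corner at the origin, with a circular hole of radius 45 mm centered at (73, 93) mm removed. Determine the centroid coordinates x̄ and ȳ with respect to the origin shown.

x̄ = 75.57 mm, ȳ = 95.57 mm

Part | A | x̄ᵢ | ȳᵢ | A·x̄ᵢ | A·ȳᵢ
plate | 28500.00 | 75.00 | 95.00 | 2137500.00 | 2707500.00
hole | -6361.73 | 73.00 | 93.00 | -464405.93 | -591640.44
Σ | 22138.27 |  |  | 1673094.07 | 2115859.56
x̄ = 1673094.07 / 22138.27 = 75.57 mm
ȳ = 2115859.56 / 22138.27 = 95.57 mm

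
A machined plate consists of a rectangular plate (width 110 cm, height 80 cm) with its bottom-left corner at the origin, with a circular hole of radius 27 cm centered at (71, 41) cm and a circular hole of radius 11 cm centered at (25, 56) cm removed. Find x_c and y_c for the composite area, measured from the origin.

x_c = 50.88 cm, y_c = 38.63 cm

plate: A = 110 × 80 = 8800.00, centroid at (55.00, 40.00).
hole 1: A = −π·27² = -2290.22, centroid at (71.00, 41.00).
hole 2: A = −π·11² = -380.13, centroid at (25.00, 56.00).
ΣA = 6129.65 cm², ΣAx_c = 311890.99 cm³, ΣAy_c = 236813.51 cm³.
x_c = 311890.99/6129.65 = 50.88 cm; y_c = 236813.51/6129.65 = 38.63 cm.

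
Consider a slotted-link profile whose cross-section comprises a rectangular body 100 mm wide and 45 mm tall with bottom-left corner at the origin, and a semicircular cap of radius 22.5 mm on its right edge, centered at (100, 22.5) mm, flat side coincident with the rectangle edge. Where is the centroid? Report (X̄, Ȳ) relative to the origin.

X̄ = 58.94 mm, Ȳ = 22.50 mm

rectangular body: A = 100 × 45 = 4500.00, centroid at (50.00, 22.50).
semicircular end: A = ½π·22.5² = 795.22, centroid at (109.55, 22.50).
ΣA = 5295.22 mm²
ΣAX̄ = (4500.00)(50.00) + (795.22)(109.55) = 312115.31 mm³
ΣAȲ = (4500.00)(22.50) + (795.22)(22.50) = 119142.35 mm³
X̄ = 312115.31 / 5295.22 = 58.94 mm
Ȳ = 119142.35 / 5295.22 = 22.50 mm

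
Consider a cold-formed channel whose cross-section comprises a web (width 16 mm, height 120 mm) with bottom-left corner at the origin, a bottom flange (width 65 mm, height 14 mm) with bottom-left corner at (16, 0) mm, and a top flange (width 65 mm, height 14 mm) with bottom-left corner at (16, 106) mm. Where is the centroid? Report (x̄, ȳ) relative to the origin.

Part | A | x̄ᵢ | ȳᵢ | A·x̄ᵢ | A·ȳᵢ
web | 1920.00 | 8.00 | 60.00 | 15360.00 | 115200.00
bottom flange | 910.00 | 48.50 | 7.00 | 44135.00 | 6370.00
top flange | 910.00 | 48.50 | 113.00 | 44135.00 | 102830.00
Σ | 3740.00 |  |  | 103630.00 | 224400.00
x̄ = 103630.00 / 3740.00 = 27.71 mm
ȳ = 224400.00 / 3740.00 = 60.00 mm

x̄ = 27.71 mm, ȳ = 60.00 mm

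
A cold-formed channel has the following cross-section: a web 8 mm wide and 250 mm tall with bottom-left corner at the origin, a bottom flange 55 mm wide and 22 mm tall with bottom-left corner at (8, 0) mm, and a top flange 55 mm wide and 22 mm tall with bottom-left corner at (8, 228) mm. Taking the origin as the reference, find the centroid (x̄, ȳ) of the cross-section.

web: A = 8 × 250 = 2000.00, centroid at (4.00, 125.00).
bottom flange: A = 55 × 22 = 1210.00, centroid at (35.50, 11.00).
top flange: A = 55 × 22 = 1210.00, centroid at (35.50, 239.00).
ΣA = 4420.00 mm², ΣAx̄ = 93910.00 mm³, ΣAȳ = 552500.00 mm³.
x̄ = 93910.00/4420.00 = 21.25 mm; ȳ = 552500.00/4420.00 = 125.00 mm.

x̄ = 21.25 mm, ȳ = 125.00 mm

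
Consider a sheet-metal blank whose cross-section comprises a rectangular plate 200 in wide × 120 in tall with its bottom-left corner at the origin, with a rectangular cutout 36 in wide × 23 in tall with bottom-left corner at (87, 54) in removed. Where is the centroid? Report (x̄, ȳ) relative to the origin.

x̄ = 99.82 in, ȳ = 59.80 in

plate: A = 200 × 120 = 24000.00, centroid at (100.00, 60.00).
hole: A = −(36 × 23) = -828.00, centroid at (105.00, 65.50).
ΣA = 23172.00 in²
ΣAx̄ = (24000.00)(100.00) + (-828.00)(105.00) = 2313060.00 in³
ΣAȳ = (24000.00)(60.00) + (-828.00)(65.50) = 1385766.00 in³
x̄ = 2313060.00 / 23172.00 = 99.82 in
ȳ = 1385766.00 / 23172.00 = 59.80 in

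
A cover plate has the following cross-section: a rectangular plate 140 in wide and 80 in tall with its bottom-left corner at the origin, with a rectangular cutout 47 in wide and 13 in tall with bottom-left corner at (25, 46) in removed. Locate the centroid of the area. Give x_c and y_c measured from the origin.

Part | A | x̄ᵢ | ȳᵢ | A·x̄ᵢ | A·ȳᵢ
plate | 11200.00 | 70.00 | 40.00 | 784000.00 | 448000.00
hole | -611.00 | 48.50 | 52.50 | -29633.50 | -32077.50
Σ | 10589.00 |  |  | 754366.50 | 415922.50
x_c = 754366.50 / 10589.00 = 71.24 in
y_c = 415922.50 / 10589.00 = 39.28 in

x_c = 71.24 in, y_c = 39.28 in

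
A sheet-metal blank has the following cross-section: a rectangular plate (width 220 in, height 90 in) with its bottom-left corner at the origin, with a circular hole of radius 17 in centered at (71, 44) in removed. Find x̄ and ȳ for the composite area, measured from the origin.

x̄ = 111.87 in, ȳ = 45.05 in

Part | A | x̄ᵢ | ȳᵢ | A·x̄ᵢ | A·ȳᵢ
plate | 19800.00 | 110.00 | 45.00 | 2178000.00 | 891000.00
hole | -907.92 | 71.00 | 44.00 | -64462.34 | -39948.49
Σ | 18892.08 |  |  | 2113537.66 | 851051.51
x̄ = 2113537.66 / 18892.08 = 111.87 in
ȳ = 851051.51 / 18892.08 = 45.05 in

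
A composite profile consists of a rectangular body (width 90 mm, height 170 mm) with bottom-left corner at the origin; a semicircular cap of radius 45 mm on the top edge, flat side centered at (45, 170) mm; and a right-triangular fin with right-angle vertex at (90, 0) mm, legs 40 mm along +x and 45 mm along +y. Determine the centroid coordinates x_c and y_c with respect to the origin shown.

x_c = 47.71 mm, y_c = 98.83 mm

rectangular body: A = 90 × 170 = 15300.00, centroid at (45.00, 85.00).
semicircular top: A = ½π·45² = 3180.86, centroid at (45.00, 189.10).
triangular fin: A = ½·40·45 = 900.00, centroid at (103.33, 15.00).
ΣA = 19380.86 mm²
ΣAx_c = (15300.00)(45.00) + (3180.86)(45.00) + (900.00)(103.33) = 924638.82 mm³
ΣAy_c = (15300.00)(85.00) + (3180.86)(189.10) + (900.00)(15.00) = 1915496.64 mm³
x_c = 924638.82 / 19380.86 = 47.71 mm
y_c = 1915496.64 / 19380.86 = 98.83 mm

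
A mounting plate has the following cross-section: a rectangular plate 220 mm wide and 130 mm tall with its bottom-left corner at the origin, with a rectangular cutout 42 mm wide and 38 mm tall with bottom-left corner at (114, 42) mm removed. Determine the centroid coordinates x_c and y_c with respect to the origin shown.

Part | A | x̄ᵢ | ȳᵢ | A·x̄ᵢ | A·ȳᵢ
plate | 28600.00 | 110.00 | 65.00 | 3146000.00 | 1859000.00
hole | -1596.00 | 135.00 | 61.00 | -215460.00 | -97356.00
Σ | 27004.00 |  |  | 2930540.00 | 1761644.00
x_c = 2930540.00 / 27004.00 = 108.52 mm
y_c = 1761644.00 / 27004.00 = 65.24 mm

x_c = 108.52 mm, y_c = 65.24 mm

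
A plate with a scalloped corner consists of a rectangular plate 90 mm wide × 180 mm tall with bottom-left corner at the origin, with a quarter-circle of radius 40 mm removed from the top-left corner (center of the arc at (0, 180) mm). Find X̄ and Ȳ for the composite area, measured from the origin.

plate: A = 90 × 180 = 16200.00, centroid at (45.00, 90.00).
removed quarter-circle: A = −¼π·40² = -1256.64, centroid at (16.98, 163.02).
ΣA = 14943.36 mm²
ΣAX̄ = (16200.00)(45.00) + (-1256.64)(16.98) = 707666.67 mm³
ΣAȲ = (16200.00)(90.00) + (-1256.64)(163.02) = 1253138.66 mm³
X̄ = 707666.67 / 14943.36 = 47.36 mm
Ȳ = 1253138.66 / 14943.36 = 83.86 mm

X̄ = 47.36 mm, Ȳ = 83.86 mm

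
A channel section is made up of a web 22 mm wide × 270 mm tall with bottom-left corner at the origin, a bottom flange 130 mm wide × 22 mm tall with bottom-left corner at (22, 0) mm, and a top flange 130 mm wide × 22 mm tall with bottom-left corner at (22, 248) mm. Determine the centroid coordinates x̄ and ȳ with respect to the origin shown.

web: A = 22 × 270 = 5940.00, centroid at (11.00, 135.00).
bottom flange: A = 130 × 22 = 2860.00, centroid at (87.00, 11.00).
top flange: A = 130 × 22 = 2860.00, centroid at (87.00, 259.00).
ΣA = 11660.00 mm², ΣAx̄ = 562980.00 mm³, ΣAȳ = 1574100.00 mm³.
x̄ = 562980.00/11660.00 = 48.28 mm; ȳ = 1574100.00/11660.00 = 135.00 mm.

x̄ = 48.28 mm, ȳ = 135.00 mm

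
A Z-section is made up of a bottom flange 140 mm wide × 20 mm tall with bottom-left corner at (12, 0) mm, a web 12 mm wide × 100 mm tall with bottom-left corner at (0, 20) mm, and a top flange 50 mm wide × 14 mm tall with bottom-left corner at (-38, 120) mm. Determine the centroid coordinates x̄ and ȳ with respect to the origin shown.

bottom flange: A = 140 × 20 = 2800.00, centroid at (82.00, 10.00).
web: A = 12 × 100 = 1200.00, centroid at (6.00, 70.00).
top flange: A = 50 × 14 = 700.00, centroid at (-13.00, 127.00).
ΣA = 4700.00 mm², ΣAx̄ = 227700.00 mm³, ΣAȳ = 200900.00 mm³.
x̄ = 227700.00/4700.00 = 48.45 mm; ȳ = 200900.00/4700.00 = 42.74 mm.

x̄ = 48.45 mm, ȳ = 42.74 mm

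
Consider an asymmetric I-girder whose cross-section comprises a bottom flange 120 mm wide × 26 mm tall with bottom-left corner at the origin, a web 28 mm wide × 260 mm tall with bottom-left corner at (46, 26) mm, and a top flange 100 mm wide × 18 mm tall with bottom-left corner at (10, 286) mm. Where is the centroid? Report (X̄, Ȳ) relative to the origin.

bottom flange: A = 120 × 26 = 3120.00, centroid at (60.00, 13.00).
web: A = 28 × 260 = 7280.00, centroid at (60.00, 156.00).
top flange: A = 100 × 18 = 1800.00, centroid at (60.00, 295.00).
ΣA = 12200.00 mm², ΣAX̄ = 732000.00 mm³, ΣAȲ = 1707240.00 mm³.
X̄ = 732000.00/12200.00 = 60.00 mm; Ȳ = 1707240.00/12200.00 = 139.94 mm.

X̄ = 60.00 mm, Ȳ = 139.94 mm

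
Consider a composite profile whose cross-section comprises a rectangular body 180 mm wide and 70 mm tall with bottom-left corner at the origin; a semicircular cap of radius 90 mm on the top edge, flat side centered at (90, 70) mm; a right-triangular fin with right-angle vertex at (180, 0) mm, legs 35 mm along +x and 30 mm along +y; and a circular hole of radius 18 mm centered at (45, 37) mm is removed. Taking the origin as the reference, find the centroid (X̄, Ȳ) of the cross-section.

Part | A | x̄ᵢ | ȳᵢ | A·x̄ᵢ | A·ȳᵢ
rectangular body | 12600.00 | 90.00 | 35.00 | 1134000.00 | 441000.00
semicircular top | 12723.45 | 90.00 | 108.20 | 1145110.52 | 1376641.52
triangular fin | 525.00 | 191.67 | 10.00 | 100625.00 | 5250.00
hole | -1017.88 | 45.00 | 37.00 | -45804.42 | -37661.41
Σ | 24830.57 |  |  | 2333931.10 | 1785230.10
X̄ = 2333931.10 / 24830.57 = 93.99 mm
Ȳ = 1785230.10 / 24830.57 = 71.90 mm

X̄ = 93.99 mm, Ȳ = 71.90 mm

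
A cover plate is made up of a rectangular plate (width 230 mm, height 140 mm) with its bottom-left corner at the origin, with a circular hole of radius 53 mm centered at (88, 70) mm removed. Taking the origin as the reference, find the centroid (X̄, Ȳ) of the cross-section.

X̄ = 125.19 mm, Ȳ = 70.00 mm

Part | A | x̄ᵢ | ȳᵢ | A·x̄ᵢ | A·ȳᵢ
plate | 32200.00 | 115.00 | 70.00 | 3703000.00 | 2254000.00
hole | -8824.73 | 88.00 | 70.00 | -776576.57 | -617731.36
Σ | 23375.27 |  |  | 2926423.43 | 1636268.64
X̄ = 2926423.43 / 23375.27 = 125.19 mm
Ȳ = 1636268.64 / 23375.27 = 70.00 mm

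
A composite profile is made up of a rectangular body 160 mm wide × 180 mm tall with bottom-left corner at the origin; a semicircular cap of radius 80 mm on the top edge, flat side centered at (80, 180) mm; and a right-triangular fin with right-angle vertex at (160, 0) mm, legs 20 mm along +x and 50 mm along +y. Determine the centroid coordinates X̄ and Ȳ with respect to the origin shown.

Part | A | x̄ᵢ | ȳᵢ | A·x̄ᵢ | A·ȳᵢ
rectangular body | 28800.00 | 80.00 | 90.00 | 2304000.00 | 2592000.00
semicircular top | 10053.10 | 80.00 | 213.95 | 804247.72 | 2150890.70
triangular fin | 500.00 | 166.67 | 16.67 | 83333.33 | 8333.33
Σ | 39353.10 |  |  | 3191581.05 | 4751224.04
X̄ = 3191581.05 / 39353.10 = 81.10 mm
Ȳ = 4751224.04 / 39353.10 = 120.73 mm

X̄ = 81.10 mm, Ȳ = 120.73 mm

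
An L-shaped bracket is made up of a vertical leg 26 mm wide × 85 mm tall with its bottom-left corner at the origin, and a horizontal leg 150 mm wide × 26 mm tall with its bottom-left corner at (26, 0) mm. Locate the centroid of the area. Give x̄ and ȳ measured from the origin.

x̄ = 69.17 mm, ȳ = 23.67 mm

vertical leg: A = 26 × 85 = 2210.00, centroid at (13.00, 42.50).
horizontal leg: A = 150 × 26 = 3900.00, centroid at (101.00, 13.00).
ΣA = 6110.00 mm², ΣAx̄ = 422630.00 mm³, ΣAȳ = 144625.00 mm³.
x̄ = 422630.00/6110.00 = 69.17 mm; ȳ = 144625.00/6110.00 = 23.67 mm.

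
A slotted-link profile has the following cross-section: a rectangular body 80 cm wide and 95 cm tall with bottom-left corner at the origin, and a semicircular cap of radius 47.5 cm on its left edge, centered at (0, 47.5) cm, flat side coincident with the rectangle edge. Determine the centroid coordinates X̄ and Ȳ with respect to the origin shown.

X̄ = 20.87 cm, Ȳ = 47.50 cm

Part | A | x̄ᵢ | ȳᵢ | A·x̄ᵢ | A·ȳᵢ
rectangular body | 7600.00 | 40.00 | 47.50 | 304000.00 | 361000.00
semicircular end | 3544.11 | -20.16 | 47.50 | -71447.92 | 168345.19
Σ | 11144.11 |  |  | 232552.08 | 529345.19
X̄ = 232552.08 / 11144.11 = 20.87 cm
Ȳ = 529345.19 / 11144.11 = 47.50 cm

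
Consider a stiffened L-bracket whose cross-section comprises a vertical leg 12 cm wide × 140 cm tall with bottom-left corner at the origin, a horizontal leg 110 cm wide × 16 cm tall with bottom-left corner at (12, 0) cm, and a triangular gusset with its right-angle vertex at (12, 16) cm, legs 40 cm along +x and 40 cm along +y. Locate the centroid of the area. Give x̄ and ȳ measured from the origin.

vertical leg: A = 12 × 140 = 1680.00, centroid at (6.00, 70.00).
horizontal leg: A = 110 × 16 = 1760.00, centroid at (67.00, 8.00).
gusset: A = ½·40·40 = 800.00, centroid at (25.33, 29.33).
ΣA = 4240.00 cm²
ΣAx̄ = (1680.00)(6.00) + (1760.00)(67.00) + (800.00)(25.33) = 148266.67 cm³
ΣAȳ = (1680.00)(70.00) + (1760.00)(8.00) + (800.00)(29.33) = 155146.67 cm³
x̄ = 148266.67 / 4240.00 = 34.97 cm
ȳ = 155146.67 / 4240.00 = 36.59 cm

x̄ = 34.97 cm, ȳ = 36.59 cm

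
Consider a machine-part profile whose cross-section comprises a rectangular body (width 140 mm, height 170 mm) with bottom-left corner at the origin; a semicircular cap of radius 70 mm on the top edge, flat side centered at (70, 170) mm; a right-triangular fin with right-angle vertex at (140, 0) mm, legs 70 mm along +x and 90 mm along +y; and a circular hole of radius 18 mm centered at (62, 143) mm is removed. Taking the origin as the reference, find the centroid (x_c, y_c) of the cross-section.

x_c = 78.98 mm, y_c = 104.35 mm

rectangular body: A = 140 × 170 = 23800.00, centroid at (70.00, 85.00).
semicircular top: A = ½π·70² = 7696.90, centroid at (70.00, 199.71).
triangular fin: A = ½·70·90 = 3150.00, centroid at (163.33, 30.00).
hole: A = −π·18² = -1017.88, centroid at (62.00, 143.00).
ΣA = 33629.03 mm²
ΣAx_c = (23800.00)(70.00) + (7696.90)(70.00) + (3150.00)(163.33) + (-1017.88)(62.00) = 2656174.83 mm³
ΣAy_c = (23800.00)(85.00) + (7696.90)(199.71) + (3150.00)(30.00) + (-1017.88)(143.00) = 3509083.74 mm³
x_c = 2656174.83 / 33629.03 = 78.98 mm
y_c = 3509083.74 / 33629.03 = 104.35 mm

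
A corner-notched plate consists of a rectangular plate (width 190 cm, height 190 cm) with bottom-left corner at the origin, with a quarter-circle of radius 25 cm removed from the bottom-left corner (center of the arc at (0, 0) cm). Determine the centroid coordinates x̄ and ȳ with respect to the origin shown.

Part | A | x̄ᵢ | ȳᵢ | A·x̄ᵢ | A·ȳᵢ
plate | 36100.00 | 95.00 | 95.00 | 3429500.00 | 3429500.00
removed quarter-circle | -490.87 | 10.61 | 10.61 | -5208.33 | -5208.33
Σ | 35609.13 |  |  | 3424291.67 | 3424291.67
x̄ = 3424291.67 / 35609.13 = 96.16 cm
ȳ = 3424291.67 / 35609.13 = 96.16 cm

x̄ = 96.16 cm, ȳ = 96.16 cm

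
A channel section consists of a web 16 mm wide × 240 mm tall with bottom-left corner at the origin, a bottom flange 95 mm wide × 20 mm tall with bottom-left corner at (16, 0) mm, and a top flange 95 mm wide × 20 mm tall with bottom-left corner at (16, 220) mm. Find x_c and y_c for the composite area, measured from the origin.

x_c = 35.60 mm, y_c = 120.00 mm

web: A = 16 × 240 = 3840.00, centroid at (8.00, 120.00).
bottom flange: A = 95 × 20 = 1900.00, centroid at (63.50, 10.00).
top flange: A = 95 × 20 = 1900.00, centroid at (63.50, 230.00).
ΣA = 7640.00 mm²
ΣAx_c = (3840.00)(8.00) + (1900.00)(63.50) + (1900.00)(63.50) = 272020.00 mm³
ΣAy_c = (3840.00)(120.00) + (1900.00)(10.00) + (1900.00)(230.00) = 916800.00 mm³
x_c = 272020.00 / 7640.00 = 35.60 mm
y_c = 916800.00 / 7640.00 = 120.00 mm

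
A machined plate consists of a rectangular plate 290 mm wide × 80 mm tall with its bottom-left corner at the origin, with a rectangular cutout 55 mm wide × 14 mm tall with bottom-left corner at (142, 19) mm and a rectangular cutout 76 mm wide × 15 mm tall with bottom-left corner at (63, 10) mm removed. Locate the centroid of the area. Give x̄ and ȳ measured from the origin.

Part | A | x̄ᵢ | ȳᵢ | A·x̄ᵢ | A·ȳᵢ
plate | 23200.00 | 145.00 | 40.00 | 3364000.00 | 928000.00
hole 1 | -770.00 | 169.50 | 26.00 | -130515.00 | -20020.00
hole 2 | -1140.00 | 101.00 | 17.50 | -115140.00 | -19950.00
Σ | 21290.00 |  |  | 3118345.00 | 888030.00
x̄ = 3118345.00 / 21290.00 = 146.47 mm
ȳ = 888030.00 / 21290.00 = 41.71 mm

x̄ = 146.47 mm, ȳ = 41.71 mm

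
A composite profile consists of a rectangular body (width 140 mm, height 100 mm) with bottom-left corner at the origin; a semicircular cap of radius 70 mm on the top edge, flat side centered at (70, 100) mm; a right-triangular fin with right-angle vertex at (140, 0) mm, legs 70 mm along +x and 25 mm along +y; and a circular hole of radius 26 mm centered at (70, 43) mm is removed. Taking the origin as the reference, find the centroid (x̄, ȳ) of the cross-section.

x̄ = 73.99 mm, ȳ = 78.95 mm

rectangular body: A = 140 × 100 = 14000.00, centroid at (70.00, 50.00).
semicircular top: A = ½π·70² = 7696.90, centroid at (70.00, 129.71).
triangular fin: A = ½·70·25 = 875.00, centroid at (163.33, 8.33).
hole: A = −π·26² = -2123.72, centroid at (70.00, 43.00).
ΣA = 20448.19 mm²
ΣAx̄ = (14000.00)(70.00) + (7696.90)(70.00) + (875.00)(163.33) + (-2123.72)(70.00) = 1513039.64 mm³
ΣAȳ = (14000.00)(50.00) + (7696.90)(129.71) + (875.00)(8.33) + (-2123.72)(43.00) = 1614328.72 mm³
x̄ = 1513039.64 / 20448.19 = 73.99 mm
ȳ = 1614328.72 / 20448.19 = 78.95 mm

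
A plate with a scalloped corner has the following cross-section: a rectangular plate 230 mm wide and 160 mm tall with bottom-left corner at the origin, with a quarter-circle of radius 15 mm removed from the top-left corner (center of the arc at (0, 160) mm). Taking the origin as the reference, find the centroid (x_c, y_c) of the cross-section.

x_c = 115.52 mm, y_c = 79.64 mm

plate: A = 230 × 160 = 36800.00, centroid at (115.00, 80.00).
removed quarter-circle: A = −¼π·15² = -176.71, centroid at (6.37, 153.63).
ΣA = 36623.29 mm², ΣAx_c = 4230875.00 mm³, ΣAy_c = 2916850.67 mm³.
x_c = 4230875.00/36623.29 = 115.52 mm; y_c = 2916850.67/36623.29 = 79.64 mm.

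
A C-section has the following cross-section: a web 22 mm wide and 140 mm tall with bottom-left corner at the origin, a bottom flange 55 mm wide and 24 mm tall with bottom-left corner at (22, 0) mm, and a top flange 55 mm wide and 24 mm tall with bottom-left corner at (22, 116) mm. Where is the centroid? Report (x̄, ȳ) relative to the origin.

web: A = 22 × 140 = 3080.00, centroid at (11.00, 70.00).
bottom flange: A = 55 × 24 = 1320.00, centroid at (49.50, 12.00).
top flange: A = 55 × 24 = 1320.00, centroid at (49.50, 128.00).
ΣA = 5720.00 mm², ΣAx̄ = 164560.00 mm³, ΣAȳ = 400400.00 mm³.
x̄ = 164560.00/5720.00 = 28.77 mm; ȳ = 400400.00/5720.00 = 70.00 mm.

x̄ = 28.77 mm, ȳ = 70.00 mm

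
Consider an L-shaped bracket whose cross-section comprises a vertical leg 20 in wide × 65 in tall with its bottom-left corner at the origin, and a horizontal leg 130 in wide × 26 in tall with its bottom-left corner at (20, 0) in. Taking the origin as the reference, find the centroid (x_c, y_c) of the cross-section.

vertical leg: A = 20 × 65 = 1300.00, centroid at (10.00, 32.50).
horizontal leg: A = 130 × 26 = 3380.00, centroid at (85.00, 13.00).
ΣA = 4680.00 in², ΣAx_c = 300300.00 in³, ΣAy_c = 86190.00 in³.
x_c = 300300.00/4680.00 = 64.17 in; y_c = 86190.00/4680.00 = 18.42 in.

x_c = 64.17 in, y_c = 18.42 in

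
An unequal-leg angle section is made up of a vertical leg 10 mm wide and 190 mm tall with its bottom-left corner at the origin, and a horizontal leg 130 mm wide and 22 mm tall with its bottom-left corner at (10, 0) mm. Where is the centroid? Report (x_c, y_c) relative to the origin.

x_c = 47.06 mm, y_c = 44.53 mm

Part | A | x̄ᵢ | ȳᵢ | A·x̄ᵢ | A·ȳᵢ
vertical leg | 1900.00 | 5.00 | 95.00 | 9500.00 | 180500.00
horizontal leg | 2860.00 | 75.00 | 11.00 | 214500.00 | 31460.00
Σ | 4760.00 |  |  | 224000.00 | 211960.00
x_c = 224000.00 / 4760.00 = 47.06 mm
y_c = 211960.00 / 4760.00 = 44.53 mm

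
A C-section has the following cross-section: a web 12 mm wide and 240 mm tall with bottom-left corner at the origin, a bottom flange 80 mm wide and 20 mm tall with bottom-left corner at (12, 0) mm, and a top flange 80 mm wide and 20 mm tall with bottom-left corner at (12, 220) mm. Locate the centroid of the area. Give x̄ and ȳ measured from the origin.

web: A = 12 × 240 = 2880.00, centroid at (6.00, 120.00).
bottom flange: A = 80 × 20 = 1600.00, centroid at (52.00, 10.00).
top flange: A = 80 × 20 = 1600.00, centroid at (52.00, 230.00).
ΣA = 6080.00 mm²
ΣAx̄ = (2880.00)(6.00) + (1600.00)(52.00) + (1600.00)(52.00) = 183680.00 mm³
ΣAȳ = (2880.00)(120.00) + (1600.00)(10.00) + (1600.00)(230.00) = 729600.00 mm³
x̄ = 183680.00 / 6080.00 = 30.21 mm
ȳ = 729600.00 / 6080.00 = 120.00 mm

x̄ = 30.21 mm, ȳ = 120.00 mm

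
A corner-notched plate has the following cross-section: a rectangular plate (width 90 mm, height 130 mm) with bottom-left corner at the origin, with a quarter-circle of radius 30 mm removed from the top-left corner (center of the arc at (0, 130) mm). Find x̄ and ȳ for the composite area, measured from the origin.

x̄ = 47.07 mm, ȳ = 61.64 mm

Part | A | x̄ᵢ | ȳᵢ | A·x̄ᵢ | A·ȳᵢ
plate | 11700.00 | 45.00 | 65.00 | 526500.00 | 760500.00
removed quarter-circle | -706.86 | 12.73 | 117.27 | -9000.00 | -82891.59
Σ | 10993.14 |  |  | 517500.00 | 677608.41
x̄ = 517500.00 / 10993.14 = 47.07 mm
ȳ = 677608.41 / 10993.14 = 61.64 mm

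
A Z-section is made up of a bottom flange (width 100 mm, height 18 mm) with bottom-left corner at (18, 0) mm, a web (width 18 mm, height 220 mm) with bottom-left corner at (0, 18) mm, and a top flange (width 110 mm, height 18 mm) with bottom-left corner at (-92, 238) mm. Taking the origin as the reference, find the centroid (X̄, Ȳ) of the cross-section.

X̄ = 10.95 mm, Ȳ = 130.77 mm

bottom flange: A = 100 × 18 = 1800.00, centroid at (68.00, 9.00).
web: A = 18 × 220 = 3960.00, centroid at (9.00, 128.00).
top flange: A = 110 × 18 = 1980.00, centroid at (-37.00, 247.00).
ΣA = 7740.00 mm², ΣAX̄ = 84780.00 mm³, ΣAȲ = 1012140.00 mm³.
X̄ = 84780.00/7740.00 = 10.95 mm; Ȳ = 1012140.00/7740.00 = 130.77 mm.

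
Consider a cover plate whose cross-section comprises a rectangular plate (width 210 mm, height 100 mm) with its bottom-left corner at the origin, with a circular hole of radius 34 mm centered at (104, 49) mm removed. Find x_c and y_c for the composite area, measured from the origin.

x_c = 105.21 mm, y_c = 50.21 mm

plate: A = 210 × 100 = 21000.00, centroid at (105.00, 50.00).
hole: A = −π·34² = -3631.68, centroid at (104.00, 49.00).
ΣA = 17368.32 mm²
ΣAx_c = (21000.00)(105.00) + (-3631.68)(104.00) = 1827305.16 mm³
ΣAy_c = (21000.00)(50.00) + (-3631.68)(49.00) = 872047.63 mm³
x_c = 1827305.16 / 17368.32 = 105.21 mm
y_c = 872047.63 / 17368.32 = 50.21 mm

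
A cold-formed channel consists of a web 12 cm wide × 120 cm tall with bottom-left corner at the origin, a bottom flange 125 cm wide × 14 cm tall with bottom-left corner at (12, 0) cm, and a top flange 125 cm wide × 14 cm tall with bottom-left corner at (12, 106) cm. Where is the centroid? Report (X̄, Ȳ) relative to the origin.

X̄ = 54.53 cm, Ȳ = 60.00 cm

web: A = 12 × 120 = 1440.00, centroid at (6.00, 60.00).
bottom flange: A = 125 × 14 = 1750.00, centroid at (74.50, 7.00).
top flange: A = 125 × 14 = 1750.00, centroid at (74.50, 113.00).
ΣA = 4940.00 cm², ΣAX̄ = 269390.00 cm³, ΣAȲ = 296400.00 cm³.
X̄ = 269390.00/4940.00 = 54.53 cm; Ȳ = 296400.00/4940.00 = 60.00 cm.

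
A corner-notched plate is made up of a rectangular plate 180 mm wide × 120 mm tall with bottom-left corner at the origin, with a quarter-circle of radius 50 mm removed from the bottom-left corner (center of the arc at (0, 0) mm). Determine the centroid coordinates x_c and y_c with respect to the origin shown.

plate: A = 180 × 120 = 21600.00, centroid at (90.00, 60.00).
removed quarter-circle: A = −¼π·50² = -1963.50, centroid at (21.22, 21.22).
ΣA = 19636.50 mm², ΣAx_c = 1902333.33 mm³, ΣAy_c = 1254333.33 mm³.
x_c = 1902333.33/19636.50 = 96.88 mm; y_c = 1254333.33/19636.50 = 63.88 mm.

x_c = 96.88 mm, y_c = 63.88 mm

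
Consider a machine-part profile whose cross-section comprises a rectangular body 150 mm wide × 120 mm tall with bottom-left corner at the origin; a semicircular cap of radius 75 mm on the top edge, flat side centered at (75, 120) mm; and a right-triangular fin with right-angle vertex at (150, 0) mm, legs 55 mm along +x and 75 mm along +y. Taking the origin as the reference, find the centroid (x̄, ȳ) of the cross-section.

Part | A | x̄ᵢ | ȳᵢ | A·x̄ᵢ | A·ȳᵢ
rectangular body | 18000.00 | 75.00 | 60.00 | 1350000.00 | 1080000.00
semicircular top | 8835.73 | 75.00 | 151.83 | 662679.70 | 1341537.52
triangular fin | 2062.50 | 168.33 | 25.00 | 347187.50 | 51562.50
Σ | 28898.23 |  |  | 2359867.20 | 2473100.02
x̄ = 2359867.20 / 28898.23 = 81.66 mm
ȳ = 2473100.02 / 28898.23 = 85.58 mm

x̄ = 81.66 mm, ȳ = 85.58 mm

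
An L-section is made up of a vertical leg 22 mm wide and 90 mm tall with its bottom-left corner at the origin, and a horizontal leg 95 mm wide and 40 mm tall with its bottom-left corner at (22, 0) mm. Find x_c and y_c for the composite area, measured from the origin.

Part | A | x̄ᵢ | ȳᵢ | A·x̄ᵢ | A·ȳᵢ
vertical leg | 1980.00 | 11.00 | 45.00 | 21780.00 | 89100.00
horizontal leg | 3800.00 | 69.50 | 20.00 | 264100.00 | 76000.00
Σ | 5780.00 |  |  | 285880.00 | 165100.00
x_c = 285880.00 / 5780.00 = 49.46 mm
y_c = 165100.00 / 5780.00 = 28.56 mm

x_c = 49.46 mm, y_c = 28.56 mm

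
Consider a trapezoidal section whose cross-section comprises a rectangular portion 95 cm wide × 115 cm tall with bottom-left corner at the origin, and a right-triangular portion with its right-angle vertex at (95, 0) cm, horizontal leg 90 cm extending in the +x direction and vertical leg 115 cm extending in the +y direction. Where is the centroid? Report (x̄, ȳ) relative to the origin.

x̄ = 72.41 cm, ȳ = 51.34 cm

Part | A | x̄ᵢ | ȳᵢ | A·x̄ᵢ | A·ȳᵢ
rectangular portion | 10925.00 | 47.50 | 57.50 | 518937.50 | 628187.50
triangular portion | 5175.00 | 125.00 | 38.33 | 646875.00 | 198375.00
Σ | 16100.00 |  |  | 1165812.50 | 826562.50
x̄ = 1165812.50 / 16100.00 = 72.41 cm
ȳ = 826562.50 / 16100.00 = 51.34 cm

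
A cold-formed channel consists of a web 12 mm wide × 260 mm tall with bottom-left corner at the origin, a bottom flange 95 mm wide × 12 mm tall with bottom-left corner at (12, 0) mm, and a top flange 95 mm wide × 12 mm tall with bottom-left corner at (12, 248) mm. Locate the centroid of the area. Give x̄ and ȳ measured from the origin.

web: A = 12 × 260 = 3120.00, centroid at (6.00, 130.00).
bottom flange: A = 95 × 12 = 1140.00, centroid at (59.50, 6.00).
top flange: A = 95 × 12 = 1140.00, centroid at (59.50, 254.00).
ΣA = 5400.00 mm²
ΣAx̄ = (3120.00)(6.00) + (1140.00)(59.50) + (1140.00)(59.50) = 154380.00 mm³
ΣAȳ = (3120.00)(130.00) + (1140.00)(6.00) + (1140.00)(254.00) = 702000.00 mm³
x̄ = 154380.00 / 5400.00 = 28.59 mm
ȳ = 702000.00 / 5400.00 = 130.00 mm

x̄ = 28.59 mm, ȳ = 130.00 mm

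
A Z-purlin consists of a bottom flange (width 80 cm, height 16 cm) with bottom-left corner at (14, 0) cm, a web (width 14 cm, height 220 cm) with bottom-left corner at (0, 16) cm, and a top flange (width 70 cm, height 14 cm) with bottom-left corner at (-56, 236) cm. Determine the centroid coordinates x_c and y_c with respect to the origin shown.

Part | A | x̄ᵢ | ȳᵢ | A·x̄ᵢ | A·ȳᵢ
bottom flange | 1280.00 | 54.00 | 8.00 | 69120.00 | 10240.00
web | 3080.00 | 7.00 | 126.00 | 21560.00 | 388080.00
top flange | 980.00 | -21.00 | 243.00 | -20580.00 | 238140.00
Σ | 5340.00 |  |  | 70100.00 | 636460.00
x_c = 70100.00 / 5340.00 = 13.13 cm
y_c = 636460.00 / 5340.00 = 119.19 cm

x_c = 13.13 cm, y_c = 119.19 cm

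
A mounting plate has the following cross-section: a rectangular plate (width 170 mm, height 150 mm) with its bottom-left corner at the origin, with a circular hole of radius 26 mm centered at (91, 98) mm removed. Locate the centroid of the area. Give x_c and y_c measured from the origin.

Part | A | x̄ᵢ | ȳᵢ | A·x̄ᵢ | A·ȳᵢ
plate | 25500.00 | 85.00 | 75.00 | 2167500.00 | 1912500.00
hole | -2123.72 | 91.00 | 98.00 | -193258.21 | -208124.23
Σ | 23376.28 |  |  | 1974241.79 | 1704375.77
x_c = 1974241.79 / 23376.28 = 84.45 mm
y_c = 1704375.77 / 23376.28 = 72.91 mm

x_c = 84.45 mm, y_c = 72.91 mm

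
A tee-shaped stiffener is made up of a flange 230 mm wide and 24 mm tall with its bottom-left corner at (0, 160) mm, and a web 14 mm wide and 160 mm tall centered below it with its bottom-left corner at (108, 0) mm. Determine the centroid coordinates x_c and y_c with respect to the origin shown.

web: A = 14 × 160 = 2240.00, centroid at (115.00, 80.00).
flange: A = 230 × 24 = 5520.00, centroid at (115.00, 172.00).
ΣA = 7760.00 mm², ΣAx_c = 892400.00 mm³, ΣAy_c = 1128640.00 mm³.
x_c = 892400.00/7760.00 = 115.00 mm; y_c = 1128640.00/7760.00 = 145.44 mm.

x_c = 115.00 mm, y_c = 145.44 mm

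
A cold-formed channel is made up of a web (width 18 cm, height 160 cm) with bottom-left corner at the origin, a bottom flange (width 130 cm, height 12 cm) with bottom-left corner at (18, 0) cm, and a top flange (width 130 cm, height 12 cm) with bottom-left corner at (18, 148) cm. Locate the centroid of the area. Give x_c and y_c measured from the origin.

x_c = 47.48 cm, y_c = 80.00 cm

web: A = 18 × 160 = 2880.00, centroid at (9.00, 80.00).
bottom flange: A = 130 × 12 = 1560.00, centroid at (83.00, 6.00).
top flange: A = 130 × 12 = 1560.00, centroid at (83.00, 154.00).
ΣA = 6000.00 cm², ΣAx_c = 284880.00 cm³, ΣAy_c = 480000.00 cm³.
x_c = 284880.00/6000.00 = 47.48 cm; y_c = 480000.00/6000.00 = 80.00 cm.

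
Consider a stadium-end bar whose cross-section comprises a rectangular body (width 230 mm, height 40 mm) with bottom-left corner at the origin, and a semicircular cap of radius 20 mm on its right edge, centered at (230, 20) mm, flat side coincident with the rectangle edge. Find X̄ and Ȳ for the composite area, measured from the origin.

Part | A | x̄ᵢ | ȳᵢ | A·x̄ᵢ | A·ȳᵢ
rectangular body | 9200.00 | 115.00 | 20.00 | 1058000.00 | 184000.00
semicircular end | 628.32 | 238.49 | 20.00 | 149846.60 | 12566.37
Σ | 9828.32 |  |  | 1207846.60 | 196566.37
X̄ = 1207846.60 / 9828.32 = 122.89 mm
Ȳ = 196566.37 / 9828.32 = 20.00 mm

X̄ = 122.89 mm, Ȳ = 20.00 mm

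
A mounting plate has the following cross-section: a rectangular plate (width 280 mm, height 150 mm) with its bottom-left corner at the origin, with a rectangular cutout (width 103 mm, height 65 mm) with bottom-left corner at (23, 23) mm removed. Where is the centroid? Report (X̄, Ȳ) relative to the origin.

plate: A = 280 × 150 = 42000.00, centroid at (140.00, 75.00).
hole: A = −(103 × 65) = -6695.00, centroid at (74.50, 55.50).
ΣA = 35305.00 mm², ΣAX̄ = 5381222.50 mm³, ΣAȲ = 2778427.50 mm³.
X̄ = 5381222.50/35305.00 = 152.42 mm; Ȳ = 2778427.50/35305.00 = 78.70 mm.

X̄ = 152.42 mm, Ȳ = 78.70 mm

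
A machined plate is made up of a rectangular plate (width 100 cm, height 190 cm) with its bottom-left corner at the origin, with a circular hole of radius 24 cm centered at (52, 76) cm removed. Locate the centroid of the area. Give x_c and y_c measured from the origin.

plate: A = 100 × 190 = 19000.00, centroid at (50.00, 95.00).
hole: A = −π·24² = -1809.56, centroid at (52.00, 76.00).
ΣA = 17190.44 cm²
ΣAx_c = (19000.00)(50.00) + (-1809.56)(52.00) = 855903.02 cm³
ΣAy_c = (19000.00)(95.00) + (-1809.56)(76.00) = 1667473.64 cm³
x_c = 855903.02 / 17190.44 = 49.79 cm
y_c = 1667473.64 / 17190.44 = 97.00 cm

x_c = 49.79 cm, y_c = 97.00 cm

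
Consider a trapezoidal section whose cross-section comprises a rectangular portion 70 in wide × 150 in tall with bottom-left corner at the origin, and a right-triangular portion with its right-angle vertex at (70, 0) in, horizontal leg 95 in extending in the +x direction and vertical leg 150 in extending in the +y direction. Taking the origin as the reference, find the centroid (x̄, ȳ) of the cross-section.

rectangular portion: A = 70 × 150 = 10500.00, centroid at (35.00, 75.00).
triangular portion: A = ½·95·150 = 7125.00, centroid at (101.67, 50.00).
ΣA = 17625.00 in², ΣAx̄ = 1091875.00 in³, ΣAȳ = 1143750.00 in³.
x̄ = 1091875.00/17625.00 = 61.95 in; ȳ = 1143750.00/17625.00 = 64.89 in.

x̄ = 61.95 in, ȳ = 64.89 in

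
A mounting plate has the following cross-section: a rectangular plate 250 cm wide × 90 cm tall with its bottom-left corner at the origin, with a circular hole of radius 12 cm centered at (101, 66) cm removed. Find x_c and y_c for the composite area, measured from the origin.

x_c = 125.49 cm, y_c = 44.57 cm

Part | A | x̄ᵢ | ȳᵢ | A·x̄ᵢ | A·ȳᵢ
plate | 22500.00 | 125.00 | 45.00 | 2812500.00 | 1012500.00
hole | -452.39 | 101.00 | 66.00 | -45691.32 | -29857.70
Σ | 22047.61 |  |  | 2766808.68 | 982642.30
x_c = 2766808.68 / 22047.61 = 125.49 cm
y_c = 982642.30 / 22047.61 = 44.57 cm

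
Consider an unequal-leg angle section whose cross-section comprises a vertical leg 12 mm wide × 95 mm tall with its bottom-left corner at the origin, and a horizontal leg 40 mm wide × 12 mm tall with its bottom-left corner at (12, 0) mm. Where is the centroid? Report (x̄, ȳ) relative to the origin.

vertical leg: A = 12 × 95 = 1140.00, centroid at (6.00, 47.50).
horizontal leg: A = 40 × 12 = 480.00, centroid at (32.00, 6.00).
ΣA = 1620.00 mm², ΣAx̄ = 22200.00 mm³, ΣAȳ = 57030.00 mm³.
x̄ = 22200.00/1620.00 = 13.70 mm; ȳ = 57030.00/1620.00 = 35.20 mm.

x̄ = 13.70 mm, ȳ = 35.20 mm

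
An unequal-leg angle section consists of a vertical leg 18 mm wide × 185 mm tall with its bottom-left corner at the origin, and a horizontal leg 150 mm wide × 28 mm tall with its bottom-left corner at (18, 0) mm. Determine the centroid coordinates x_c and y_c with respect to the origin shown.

x_c = 55.85 mm, y_c = 48.72 mm

Part | A | x̄ᵢ | ȳᵢ | A·x̄ᵢ | A·ȳᵢ
vertical leg | 3330.00 | 9.00 | 92.50 | 29970.00 | 308025.00
horizontal leg | 4200.00 | 93.00 | 14.00 | 390600.00 | 58800.00
Σ | 7530.00 |  |  | 420570.00 | 366825.00
x_c = 420570.00 / 7530.00 = 55.85 mm
y_c = 366825.00 / 7530.00 = 48.72 mm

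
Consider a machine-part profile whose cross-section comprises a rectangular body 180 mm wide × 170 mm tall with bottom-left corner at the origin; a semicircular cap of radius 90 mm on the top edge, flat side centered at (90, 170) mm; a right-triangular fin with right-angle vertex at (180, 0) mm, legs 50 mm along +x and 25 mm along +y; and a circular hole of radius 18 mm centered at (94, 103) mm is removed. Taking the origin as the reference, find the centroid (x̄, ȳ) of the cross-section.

x̄ = 91.46 mm, ȳ = 119.97 mm

Part | A | x̄ᵢ | ȳᵢ | A·x̄ᵢ | A·ȳᵢ
rectangular body | 30600.00 | 90.00 | 85.00 | 2754000.00 | 2601000.00
semicircular top | 12723.45 | 90.00 | 208.20 | 1145110.52 | 2648986.54
triangular fin | 625.00 | 196.67 | 8.33 | 122916.67 | 5208.33
hole | -1017.88 | 94.00 | 103.00 | -95680.35 | -104841.23
Σ | 42930.57 |  |  | 3926346.84 | 5150353.65
x̄ = 3926346.84 / 42930.57 = 91.46 mm
ȳ = 5150353.65 / 42930.57 = 119.97 mm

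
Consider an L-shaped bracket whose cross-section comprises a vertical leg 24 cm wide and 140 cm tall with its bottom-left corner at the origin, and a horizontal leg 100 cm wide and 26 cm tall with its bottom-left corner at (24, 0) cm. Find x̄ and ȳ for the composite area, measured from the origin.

vertical leg: A = 24 × 140 = 3360.00, centroid at (12.00, 70.00).
horizontal leg: A = 100 × 26 = 2600.00, centroid at (74.00, 13.00).
ΣA = 5960.00 cm², ΣAx̄ = 232720.00 cm³, ΣAȳ = 269000.00 cm³.
x̄ = 232720.00/5960.00 = 39.05 cm; ȳ = 269000.00/5960.00 = 45.13 cm.

x̄ = 39.05 cm, ȳ = 45.13 cm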